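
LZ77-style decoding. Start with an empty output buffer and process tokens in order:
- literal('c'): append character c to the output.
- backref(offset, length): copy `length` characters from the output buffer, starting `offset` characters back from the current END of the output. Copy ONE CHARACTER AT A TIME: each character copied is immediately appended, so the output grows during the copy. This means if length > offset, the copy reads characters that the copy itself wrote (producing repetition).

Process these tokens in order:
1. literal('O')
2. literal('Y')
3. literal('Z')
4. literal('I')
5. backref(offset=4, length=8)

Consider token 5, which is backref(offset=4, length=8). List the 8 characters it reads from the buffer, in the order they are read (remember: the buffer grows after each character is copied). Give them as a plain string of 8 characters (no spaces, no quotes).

Answer: OYZIOYZI

Derivation:
Token 1: literal('O'). Output: "O"
Token 2: literal('Y'). Output: "OY"
Token 3: literal('Z'). Output: "OYZ"
Token 4: literal('I'). Output: "OYZI"
Token 5: backref(off=4, len=8). Buffer before: "OYZI" (len 4)
  byte 1: read out[0]='O', append. Buffer now: "OYZIO"
  byte 2: read out[1]='Y', append. Buffer now: "OYZIOY"
  byte 3: read out[2]='Z', append. Buffer now: "OYZIOYZ"
  byte 4: read out[3]='I', append. Buffer now: "OYZIOYZI"
  byte 5: read out[4]='O', append. Buffer now: "OYZIOYZIO"
  byte 6: read out[5]='Y', append. Buffer now: "OYZIOYZIOY"
  byte 7: read out[6]='Z', append. Buffer now: "OYZIOYZIOYZ"
  byte 8: read out[7]='I', append. Buffer now: "OYZIOYZIOYZI"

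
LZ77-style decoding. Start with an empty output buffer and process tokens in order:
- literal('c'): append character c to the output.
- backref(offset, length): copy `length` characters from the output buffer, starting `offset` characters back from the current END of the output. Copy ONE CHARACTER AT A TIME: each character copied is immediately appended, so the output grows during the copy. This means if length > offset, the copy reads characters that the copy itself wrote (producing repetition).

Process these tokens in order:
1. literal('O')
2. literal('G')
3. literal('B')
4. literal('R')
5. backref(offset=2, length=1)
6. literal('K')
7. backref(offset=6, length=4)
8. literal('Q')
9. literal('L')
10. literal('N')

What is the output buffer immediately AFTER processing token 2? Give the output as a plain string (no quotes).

Token 1: literal('O'). Output: "O"
Token 2: literal('G'). Output: "OG"

Answer: OG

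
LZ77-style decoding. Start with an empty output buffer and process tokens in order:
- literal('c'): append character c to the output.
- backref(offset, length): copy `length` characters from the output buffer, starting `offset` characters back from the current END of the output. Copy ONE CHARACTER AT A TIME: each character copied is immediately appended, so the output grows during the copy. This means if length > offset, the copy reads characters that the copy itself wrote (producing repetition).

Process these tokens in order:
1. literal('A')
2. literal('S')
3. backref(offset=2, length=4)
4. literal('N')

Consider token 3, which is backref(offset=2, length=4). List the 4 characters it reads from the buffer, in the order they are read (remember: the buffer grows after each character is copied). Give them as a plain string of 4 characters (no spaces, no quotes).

Token 1: literal('A'). Output: "A"
Token 2: literal('S'). Output: "AS"
Token 3: backref(off=2, len=4). Buffer before: "AS" (len 2)
  byte 1: read out[0]='A', append. Buffer now: "ASA"
  byte 2: read out[1]='S', append. Buffer now: "ASAS"
  byte 3: read out[2]='A', append. Buffer now: "ASASA"
  byte 4: read out[3]='S', append. Buffer now: "ASASAS"

Answer: ASAS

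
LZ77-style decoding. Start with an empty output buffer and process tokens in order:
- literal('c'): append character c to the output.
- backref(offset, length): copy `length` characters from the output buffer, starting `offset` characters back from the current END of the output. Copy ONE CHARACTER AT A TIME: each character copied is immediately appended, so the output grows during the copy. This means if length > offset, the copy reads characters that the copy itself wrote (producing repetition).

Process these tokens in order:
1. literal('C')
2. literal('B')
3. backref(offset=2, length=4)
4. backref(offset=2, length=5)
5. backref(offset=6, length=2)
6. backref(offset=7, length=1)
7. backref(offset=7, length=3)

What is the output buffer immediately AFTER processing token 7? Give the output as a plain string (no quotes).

Token 1: literal('C'). Output: "C"
Token 2: literal('B'). Output: "CB"
Token 3: backref(off=2, len=4) (overlapping!). Copied 'CBCB' from pos 0. Output: "CBCBCB"
Token 4: backref(off=2, len=5) (overlapping!). Copied 'CBCBC' from pos 4. Output: "CBCBCBCBCBC"
Token 5: backref(off=6, len=2). Copied 'BC' from pos 5. Output: "CBCBCBCBCBCBC"
Token 6: backref(off=7, len=1). Copied 'C' from pos 6. Output: "CBCBCBCBCBCBCC"
Token 7: backref(off=7, len=3). Copied 'BCB' from pos 7. Output: "CBCBCBCBCBCBCCBCB"

Answer: CBCBCBCBCBCBCCBCB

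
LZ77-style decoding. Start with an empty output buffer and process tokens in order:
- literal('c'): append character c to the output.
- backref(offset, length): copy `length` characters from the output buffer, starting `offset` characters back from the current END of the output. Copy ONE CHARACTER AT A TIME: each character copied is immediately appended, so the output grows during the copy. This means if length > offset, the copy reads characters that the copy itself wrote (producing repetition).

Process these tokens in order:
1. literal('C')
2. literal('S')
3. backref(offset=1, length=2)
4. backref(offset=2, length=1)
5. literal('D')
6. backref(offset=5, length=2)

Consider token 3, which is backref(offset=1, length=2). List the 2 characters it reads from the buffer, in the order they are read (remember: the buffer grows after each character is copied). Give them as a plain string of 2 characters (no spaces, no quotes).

Answer: SS

Derivation:
Token 1: literal('C'). Output: "C"
Token 2: literal('S'). Output: "CS"
Token 3: backref(off=1, len=2). Buffer before: "CS" (len 2)
  byte 1: read out[1]='S', append. Buffer now: "CSS"
  byte 2: read out[2]='S', append. Buffer now: "CSSS"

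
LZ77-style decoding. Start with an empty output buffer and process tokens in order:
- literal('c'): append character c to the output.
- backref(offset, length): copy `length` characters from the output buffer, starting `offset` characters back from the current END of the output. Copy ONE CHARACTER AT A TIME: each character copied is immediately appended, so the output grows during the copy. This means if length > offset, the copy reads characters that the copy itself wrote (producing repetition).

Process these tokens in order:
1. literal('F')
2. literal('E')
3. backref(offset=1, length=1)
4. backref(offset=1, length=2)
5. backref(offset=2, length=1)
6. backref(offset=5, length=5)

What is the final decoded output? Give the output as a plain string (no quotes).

Answer: FEEEEEEEEEE

Derivation:
Token 1: literal('F'). Output: "F"
Token 2: literal('E'). Output: "FE"
Token 3: backref(off=1, len=1). Copied 'E' from pos 1. Output: "FEE"
Token 4: backref(off=1, len=2) (overlapping!). Copied 'EE' from pos 2. Output: "FEEEE"
Token 5: backref(off=2, len=1). Copied 'E' from pos 3. Output: "FEEEEE"
Token 6: backref(off=5, len=5). Copied 'EEEEE' from pos 1. Output: "FEEEEEEEEEE"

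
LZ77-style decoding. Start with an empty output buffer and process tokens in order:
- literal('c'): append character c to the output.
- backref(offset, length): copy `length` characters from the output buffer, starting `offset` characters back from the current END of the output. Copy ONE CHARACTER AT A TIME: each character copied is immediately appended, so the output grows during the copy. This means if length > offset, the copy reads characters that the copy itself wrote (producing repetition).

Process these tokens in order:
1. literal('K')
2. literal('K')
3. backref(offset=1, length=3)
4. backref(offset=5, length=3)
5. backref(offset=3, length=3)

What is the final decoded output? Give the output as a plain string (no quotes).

Answer: KKKKKKKKKKK

Derivation:
Token 1: literal('K'). Output: "K"
Token 2: literal('K'). Output: "KK"
Token 3: backref(off=1, len=3) (overlapping!). Copied 'KKK' from pos 1. Output: "KKKKK"
Token 4: backref(off=5, len=3). Copied 'KKK' from pos 0. Output: "KKKKKKKK"
Token 5: backref(off=3, len=3). Copied 'KKK' from pos 5. Output: "KKKKKKKKKKK"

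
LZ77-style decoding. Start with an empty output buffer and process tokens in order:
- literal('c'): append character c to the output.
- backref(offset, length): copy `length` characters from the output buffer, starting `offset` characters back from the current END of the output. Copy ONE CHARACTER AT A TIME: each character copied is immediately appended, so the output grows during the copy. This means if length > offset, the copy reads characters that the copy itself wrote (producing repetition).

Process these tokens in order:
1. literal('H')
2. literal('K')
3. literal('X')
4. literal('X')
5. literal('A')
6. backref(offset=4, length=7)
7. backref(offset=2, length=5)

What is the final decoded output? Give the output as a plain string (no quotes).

Answer: HKXXAKXXAKXXXXXXX

Derivation:
Token 1: literal('H'). Output: "H"
Token 2: literal('K'). Output: "HK"
Token 3: literal('X'). Output: "HKX"
Token 4: literal('X'). Output: "HKXX"
Token 5: literal('A'). Output: "HKXXA"
Token 6: backref(off=4, len=7) (overlapping!). Copied 'KXXAKXX' from pos 1. Output: "HKXXAKXXAKXX"
Token 7: backref(off=2, len=5) (overlapping!). Copied 'XXXXX' from pos 10. Output: "HKXXAKXXAKXXXXXXX"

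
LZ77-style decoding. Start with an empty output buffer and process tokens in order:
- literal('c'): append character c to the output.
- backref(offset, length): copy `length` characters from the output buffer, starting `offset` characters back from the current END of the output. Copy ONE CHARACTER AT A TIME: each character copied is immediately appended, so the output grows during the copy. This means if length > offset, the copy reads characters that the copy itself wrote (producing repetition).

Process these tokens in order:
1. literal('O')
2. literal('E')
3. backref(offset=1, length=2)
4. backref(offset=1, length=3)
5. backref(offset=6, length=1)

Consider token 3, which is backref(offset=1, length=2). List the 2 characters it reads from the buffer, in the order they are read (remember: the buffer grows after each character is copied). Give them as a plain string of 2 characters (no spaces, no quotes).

Token 1: literal('O'). Output: "O"
Token 2: literal('E'). Output: "OE"
Token 3: backref(off=1, len=2). Buffer before: "OE" (len 2)
  byte 1: read out[1]='E', append. Buffer now: "OEE"
  byte 2: read out[2]='E', append. Buffer now: "OEEE"

Answer: EE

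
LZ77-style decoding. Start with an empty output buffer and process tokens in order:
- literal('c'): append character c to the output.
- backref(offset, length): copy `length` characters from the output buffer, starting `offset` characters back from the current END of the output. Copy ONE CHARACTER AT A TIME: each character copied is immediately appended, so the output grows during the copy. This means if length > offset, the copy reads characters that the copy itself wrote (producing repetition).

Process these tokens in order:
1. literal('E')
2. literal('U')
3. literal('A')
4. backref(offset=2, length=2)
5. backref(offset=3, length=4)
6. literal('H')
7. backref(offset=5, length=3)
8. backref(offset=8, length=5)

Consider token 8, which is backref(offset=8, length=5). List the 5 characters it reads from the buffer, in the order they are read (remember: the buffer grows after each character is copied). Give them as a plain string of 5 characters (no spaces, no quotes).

Token 1: literal('E'). Output: "E"
Token 2: literal('U'). Output: "EU"
Token 3: literal('A'). Output: "EUA"
Token 4: backref(off=2, len=2). Copied 'UA' from pos 1. Output: "EUAUA"
Token 5: backref(off=3, len=4) (overlapping!). Copied 'AUAA' from pos 2. Output: "EUAUAAUAA"
Token 6: literal('H'). Output: "EUAUAAUAAH"
Token 7: backref(off=5, len=3). Copied 'AUA' from pos 5. Output: "EUAUAAUAAHAUA"
Token 8: backref(off=8, len=5). Buffer before: "EUAUAAUAAHAUA" (len 13)
  byte 1: read out[5]='A', append. Buffer now: "EUAUAAUAAHAUAA"
  byte 2: read out[6]='U', append. Buffer now: "EUAUAAUAAHAUAAU"
  byte 3: read out[7]='A', append. Buffer now: "EUAUAAUAAHAUAAUA"
  byte 4: read out[8]='A', append. Buffer now: "EUAUAAUAAHAUAAUAA"
  byte 5: read out[9]='H', append. Buffer now: "EUAUAAUAAHAUAAUAAH"

Answer: AUAAH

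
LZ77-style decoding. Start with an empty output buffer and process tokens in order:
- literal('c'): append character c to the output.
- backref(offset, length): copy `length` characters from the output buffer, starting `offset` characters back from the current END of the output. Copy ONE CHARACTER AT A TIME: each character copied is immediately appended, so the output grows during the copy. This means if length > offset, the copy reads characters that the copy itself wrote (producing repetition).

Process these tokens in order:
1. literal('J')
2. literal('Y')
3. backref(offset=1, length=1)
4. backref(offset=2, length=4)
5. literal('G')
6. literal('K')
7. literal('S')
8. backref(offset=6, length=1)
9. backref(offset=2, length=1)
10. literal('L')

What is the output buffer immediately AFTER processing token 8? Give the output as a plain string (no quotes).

Answer: JYYYYYYGKSY

Derivation:
Token 1: literal('J'). Output: "J"
Token 2: literal('Y'). Output: "JY"
Token 3: backref(off=1, len=1). Copied 'Y' from pos 1. Output: "JYY"
Token 4: backref(off=2, len=4) (overlapping!). Copied 'YYYY' from pos 1. Output: "JYYYYYY"
Token 5: literal('G'). Output: "JYYYYYYG"
Token 6: literal('K'). Output: "JYYYYYYGK"
Token 7: literal('S'). Output: "JYYYYYYGKS"
Token 8: backref(off=6, len=1). Copied 'Y' from pos 4. Output: "JYYYYYYGKSY"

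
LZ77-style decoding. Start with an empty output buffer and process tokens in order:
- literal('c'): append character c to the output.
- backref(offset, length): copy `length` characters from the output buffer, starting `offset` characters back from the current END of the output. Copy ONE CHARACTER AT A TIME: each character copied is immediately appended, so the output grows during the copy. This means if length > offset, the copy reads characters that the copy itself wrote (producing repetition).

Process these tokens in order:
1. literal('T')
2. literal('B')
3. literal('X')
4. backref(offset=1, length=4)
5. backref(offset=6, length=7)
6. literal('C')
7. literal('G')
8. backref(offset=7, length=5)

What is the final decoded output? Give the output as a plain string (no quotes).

Answer: TBXXXXXBXXXXXBCGXXXXB

Derivation:
Token 1: literal('T'). Output: "T"
Token 2: literal('B'). Output: "TB"
Token 3: literal('X'). Output: "TBX"
Token 4: backref(off=1, len=4) (overlapping!). Copied 'XXXX' from pos 2. Output: "TBXXXXX"
Token 5: backref(off=6, len=7) (overlapping!). Copied 'BXXXXXB' from pos 1. Output: "TBXXXXXBXXXXXB"
Token 6: literal('C'). Output: "TBXXXXXBXXXXXBC"
Token 7: literal('G'). Output: "TBXXXXXBXXXXXBCG"
Token 8: backref(off=7, len=5). Copied 'XXXXB' from pos 9. Output: "TBXXXXXBXXXXXBCGXXXXB"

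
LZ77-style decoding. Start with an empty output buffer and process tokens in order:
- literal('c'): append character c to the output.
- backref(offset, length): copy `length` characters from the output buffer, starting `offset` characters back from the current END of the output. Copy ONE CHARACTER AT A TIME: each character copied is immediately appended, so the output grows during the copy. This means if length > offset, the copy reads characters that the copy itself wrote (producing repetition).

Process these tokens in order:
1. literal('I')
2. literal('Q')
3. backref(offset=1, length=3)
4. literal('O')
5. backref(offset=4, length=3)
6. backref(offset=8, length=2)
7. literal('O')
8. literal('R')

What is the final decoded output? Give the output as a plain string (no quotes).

Answer: IQQQQOQQQQQOR

Derivation:
Token 1: literal('I'). Output: "I"
Token 2: literal('Q'). Output: "IQ"
Token 3: backref(off=1, len=3) (overlapping!). Copied 'QQQ' from pos 1. Output: "IQQQQ"
Token 4: literal('O'). Output: "IQQQQO"
Token 5: backref(off=4, len=3). Copied 'QQQ' from pos 2. Output: "IQQQQOQQQ"
Token 6: backref(off=8, len=2). Copied 'QQ' from pos 1. Output: "IQQQQOQQQQQ"
Token 7: literal('O'). Output: "IQQQQOQQQQQO"
Token 8: literal('R'). Output: "IQQQQOQQQQQOR"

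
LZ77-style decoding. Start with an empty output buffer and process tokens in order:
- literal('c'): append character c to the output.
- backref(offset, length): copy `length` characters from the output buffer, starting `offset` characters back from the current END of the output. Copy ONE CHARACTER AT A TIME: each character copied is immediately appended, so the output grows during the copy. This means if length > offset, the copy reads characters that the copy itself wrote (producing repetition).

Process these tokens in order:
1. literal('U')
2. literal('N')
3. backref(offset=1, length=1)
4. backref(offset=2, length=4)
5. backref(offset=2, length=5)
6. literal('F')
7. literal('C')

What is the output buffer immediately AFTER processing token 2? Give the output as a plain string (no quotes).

Answer: UN

Derivation:
Token 1: literal('U'). Output: "U"
Token 2: literal('N'). Output: "UN"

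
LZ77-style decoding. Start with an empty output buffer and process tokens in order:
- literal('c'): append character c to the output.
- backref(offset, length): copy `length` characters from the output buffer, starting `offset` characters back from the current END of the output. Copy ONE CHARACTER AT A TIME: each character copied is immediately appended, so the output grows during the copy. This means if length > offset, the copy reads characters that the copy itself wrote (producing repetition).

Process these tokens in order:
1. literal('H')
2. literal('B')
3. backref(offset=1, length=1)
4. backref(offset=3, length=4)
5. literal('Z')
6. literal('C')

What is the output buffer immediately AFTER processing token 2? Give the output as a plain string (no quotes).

Token 1: literal('H'). Output: "H"
Token 2: literal('B'). Output: "HB"

Answer: HB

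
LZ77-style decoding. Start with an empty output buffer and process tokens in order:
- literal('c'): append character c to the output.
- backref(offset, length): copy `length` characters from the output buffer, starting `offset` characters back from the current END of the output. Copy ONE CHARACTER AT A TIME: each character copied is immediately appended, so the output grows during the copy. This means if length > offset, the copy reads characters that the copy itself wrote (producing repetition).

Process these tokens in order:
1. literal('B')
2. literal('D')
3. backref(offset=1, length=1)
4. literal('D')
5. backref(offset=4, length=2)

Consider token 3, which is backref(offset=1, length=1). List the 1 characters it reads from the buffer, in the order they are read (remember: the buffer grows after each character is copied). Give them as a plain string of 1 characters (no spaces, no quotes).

Token 1: literal('B'). Output: "B"
Token 2: literal('D'). Output: "BD"
Token 3: backref(off=1, len=1). Buffer before: "BD" (len 2)
  byte 1: read out[1]='D', append. Buffer now: "BDD"

Answer: D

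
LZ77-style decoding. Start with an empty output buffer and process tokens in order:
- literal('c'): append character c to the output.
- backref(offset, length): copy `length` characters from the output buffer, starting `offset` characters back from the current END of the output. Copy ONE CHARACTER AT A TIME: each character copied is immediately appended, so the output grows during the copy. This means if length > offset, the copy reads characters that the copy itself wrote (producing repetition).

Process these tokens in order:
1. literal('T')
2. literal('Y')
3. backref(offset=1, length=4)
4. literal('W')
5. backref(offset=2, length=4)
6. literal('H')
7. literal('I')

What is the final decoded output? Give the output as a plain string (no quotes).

Token 1: literal('T'). Output: "T"
Token 2: literal('Y'). Output: "TY"
Token 3: backref(off=1, len=4) (overlapping!). Copied 'YYYY' from pos 1. Output: "TYYYYY"
Token 4: literal('W'). Output: "TYYYYYW"
Token 5: backref(off=2, len=4) (overlapping!). Copied 'YWYW' from pos 5. Output: "TYYYYYWYWYW"
Token 6: literal('H'). Output: "TYYYYYWYWYWH"
Token 7: literal('I'). Output: "TYYYYYWYWYWHI"

Answer: TYYYYYWYWYWHI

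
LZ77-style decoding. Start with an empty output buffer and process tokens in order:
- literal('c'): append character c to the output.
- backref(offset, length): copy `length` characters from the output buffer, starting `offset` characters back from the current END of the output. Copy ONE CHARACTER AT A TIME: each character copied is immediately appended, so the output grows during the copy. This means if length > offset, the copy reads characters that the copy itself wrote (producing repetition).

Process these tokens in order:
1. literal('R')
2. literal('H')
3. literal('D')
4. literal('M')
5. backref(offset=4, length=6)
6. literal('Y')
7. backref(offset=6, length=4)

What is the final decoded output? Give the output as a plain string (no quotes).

Answer: RHDMRHDMRHYHDMR

Derivation:
Token 1: literal('R'). Output: "R"
Token 2: literal('H'). Output: "RH"
Token 3: literal('D'). Output: "RHD"
Token 4: literal('M'). Output: "RHDM"
Token 5: backref(off=4, len=6) (overlapping!). Copied 'RHDMRH' from pos 0. Output: "RHDMRHDMRH"
Token 6: literal('Y'). Output: "RHDMRHDMRHY"
Token 7: backref(off=6, len=4). Copied 'HDMR' from pos 5. Output: "RHDMRHDMRHYHDMR"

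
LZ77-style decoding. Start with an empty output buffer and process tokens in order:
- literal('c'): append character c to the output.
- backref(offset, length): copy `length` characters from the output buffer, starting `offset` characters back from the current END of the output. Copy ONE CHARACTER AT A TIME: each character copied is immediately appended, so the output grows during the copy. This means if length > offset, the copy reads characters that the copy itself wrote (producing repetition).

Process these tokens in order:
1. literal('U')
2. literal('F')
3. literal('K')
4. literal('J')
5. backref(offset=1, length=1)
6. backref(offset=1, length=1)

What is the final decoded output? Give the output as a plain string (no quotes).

Token 1: literal('U'). Output: "U"
Token 2: literal('F'). Output: "UF"
Token 3: literal('K'). Output: "UFK"
Token 4: literal('J'). Output: "UFKJ"
Token 5: backref(off=1, len=1). Copied 'J' from pos 3. Output: "UFKJJ"
Token 6: backref(off=1, len=1). Copied 'J' from pos 4. Output: "UFKJJJ"

Answer: UFKJJJ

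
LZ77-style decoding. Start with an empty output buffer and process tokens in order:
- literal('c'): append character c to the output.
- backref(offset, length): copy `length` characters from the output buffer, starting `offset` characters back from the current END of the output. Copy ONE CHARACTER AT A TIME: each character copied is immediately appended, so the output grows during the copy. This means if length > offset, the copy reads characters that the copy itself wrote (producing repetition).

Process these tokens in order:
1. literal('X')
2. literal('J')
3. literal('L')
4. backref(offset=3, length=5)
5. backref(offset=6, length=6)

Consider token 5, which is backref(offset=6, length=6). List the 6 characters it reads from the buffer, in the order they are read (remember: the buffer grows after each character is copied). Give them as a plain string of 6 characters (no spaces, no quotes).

Answer: LXJLXJ

Derivation:
Token 1: literal('X'). Output: "X"
Token 2: literal('J'). Output: "XJ"
Token 3: literal('L'). Output: "XJL"
Token 4: backref(off=3, len=5) (overlapping!). Copied 'XJLXJ' from pos 0. Output: "XJLXJLXJ"
Token 5: backref(off=6, len=6). Buffer before: "XJLXJLXJ" (len 8)
  byte 1: read out[2]='L', append. Buffer now: "XJLXJLXJL"
  byte 2: read out[3]='X', append. Buffer now: "XJLXJLXJLX"
  byte 3: read out[4]='J', append. Buffer now: "XJLXJLXJLXJ"
  byte 4: read out[5]='L', append. Buffer now: "XJLXJLXJLXJL"
  byte 5: read out[6]='X', append. Buffer now: "XJLXJLXJLXJLX"
  byte 6: read out[7]='J', append. Buffer now: "XJLXJLXJLXJLXJ"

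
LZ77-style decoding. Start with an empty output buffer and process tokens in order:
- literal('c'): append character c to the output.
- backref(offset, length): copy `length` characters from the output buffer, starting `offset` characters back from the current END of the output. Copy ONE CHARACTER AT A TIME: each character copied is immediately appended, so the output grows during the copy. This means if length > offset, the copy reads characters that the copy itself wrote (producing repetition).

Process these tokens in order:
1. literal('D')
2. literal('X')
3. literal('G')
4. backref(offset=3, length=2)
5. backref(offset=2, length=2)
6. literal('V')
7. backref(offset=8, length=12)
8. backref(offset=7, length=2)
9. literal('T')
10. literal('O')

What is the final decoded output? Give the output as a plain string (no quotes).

Answer: DXGDXDXVDXGDXDXVDXGDDXTO

Derivation:
Token 1: literal('D'). Output: "D"
Token 2: literal('X'). Output: "DX"
Token 3: literal('G'). Output: "DXG"
Token 4: backref(off=3, len=2). Copied 'DX' from pos 0. Output: "DXGDX"
Token 5: backref(off=2, len=2). Copied 'DX' from pos 3. Output: "DXGDXDX"
Token 6: literal('V'). Output: "DXGDXDXV"
Token 7: backref(off=8, len=12) (overlapping!). Copied 'DXGDXDXVDXGD' from pos 0. Output: "DXGDXDXVDXGDXDXVDXGD"
Token 8: backref(off=7, len=2). Copied 'DX' from pos 13. Output: "DXGDXDXVDXGDXDXVDXGDDX"
Token 9: literal('T'). Output: "DXGDXDXVDXGDXDXVDXGDDXT"
Token 10: literal('O'). Output: "DXGDXDXVDXGDXDXVDXGDDXTO"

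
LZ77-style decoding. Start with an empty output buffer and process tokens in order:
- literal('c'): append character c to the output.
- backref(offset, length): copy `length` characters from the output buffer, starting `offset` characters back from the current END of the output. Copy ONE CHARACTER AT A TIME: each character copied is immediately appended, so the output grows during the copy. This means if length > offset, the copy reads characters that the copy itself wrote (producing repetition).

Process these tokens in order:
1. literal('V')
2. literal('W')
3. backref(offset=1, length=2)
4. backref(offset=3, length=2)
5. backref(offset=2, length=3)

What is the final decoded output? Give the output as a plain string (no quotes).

Token 1: literal('V'). Output: "V"
Token 2: literal('W'). Output: "VW"
Token 3: backref(off=1, len=2) (overlapping!). Copied 'WW' from pos 1. Output: "VWWW"
Token 4: backref(off=3, len=2). Copied 'WW' from pos 1. Output: "VWWWWW"
Token 5: backref(off=2, len=3) (overlapping!). Copied 'WWW' from pos 4. Output: "VWWWWWWWW"

Answer: VWWWWWWWW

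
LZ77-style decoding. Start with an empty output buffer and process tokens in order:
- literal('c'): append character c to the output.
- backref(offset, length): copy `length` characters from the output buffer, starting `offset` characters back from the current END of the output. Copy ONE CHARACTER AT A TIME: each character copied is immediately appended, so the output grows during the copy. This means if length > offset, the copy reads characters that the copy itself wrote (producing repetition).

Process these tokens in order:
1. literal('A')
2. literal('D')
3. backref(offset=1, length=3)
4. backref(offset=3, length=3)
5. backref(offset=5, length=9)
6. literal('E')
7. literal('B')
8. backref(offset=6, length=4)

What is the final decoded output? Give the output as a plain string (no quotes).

Answer: ADDDDDDDDDDDDDDDDEBDDDD

Derivation:
Token 1: literal('A'). Output: "A"
Token 2: literal('D'). Output: "AD"
Token 3: backref(off=1, len=3) (overlapping!). Copied 'DDD' from pos 1. Output: "ADDDD"
Token 4: backref(off=3, len=3). Copied 'DDD' from pos 2. Output: "ADDDDDDD"
Token 5: backref(off=5, len=9) (overlapping!). Copied 'DDDDDDDDD' from pos 3. Output: "ADDDDDDDDDDDDDDDD"
Token 6: literal('E'). Output: "ADDDDDDDDDDDDDDDDE"
Token 7: literal('B'). Output: "ADDDDDDDDDDDDDDDDEB"
Token 8: backref(off=6, len=4). Copied 'DDDD' from pos 13. Output: "ADDDDDDDDDDDDDDDDEBDDDD"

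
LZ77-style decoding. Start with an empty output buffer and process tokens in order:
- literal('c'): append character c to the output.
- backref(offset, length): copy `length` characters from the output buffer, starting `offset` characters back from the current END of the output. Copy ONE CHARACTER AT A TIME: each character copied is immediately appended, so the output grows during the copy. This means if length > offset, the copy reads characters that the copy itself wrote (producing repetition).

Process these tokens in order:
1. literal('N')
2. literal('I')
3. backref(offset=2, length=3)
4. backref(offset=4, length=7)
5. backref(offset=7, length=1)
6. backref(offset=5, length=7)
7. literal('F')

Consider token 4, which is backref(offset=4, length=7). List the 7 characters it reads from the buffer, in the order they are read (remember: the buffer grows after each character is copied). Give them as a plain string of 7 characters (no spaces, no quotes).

Answer: INININI

Derivation:
Token 1: literal('N'). Output: "N"
Token 2: literal('I'). Output: "NI"
Token 3: backref(off=2, len=3) (overlapping!). Copied 'NIN' from pos 0. Output: "NININ"
Token 4: backref(off=4, len=7). Buffer before: "NININ" (len 5)
  byte 1: read out[1]='I', append. Buffer now: "NININI"
  byte 2: read out[2]='N', append. Buffer now: "NINININ"
  byte 3: read out[3]='I', append. Buffer now: "NINININI"
  byte 4: read out[4]='N', append. Buffer now: "NININININ"
  byte 5: read out[5]='I', append. Buffer now: "NININININI"
  byte 6: read out[6]='N', append. Buffer now: "NINININININ"
  byte 7: read out[7]='I', append. Buffer now: "NINININININI"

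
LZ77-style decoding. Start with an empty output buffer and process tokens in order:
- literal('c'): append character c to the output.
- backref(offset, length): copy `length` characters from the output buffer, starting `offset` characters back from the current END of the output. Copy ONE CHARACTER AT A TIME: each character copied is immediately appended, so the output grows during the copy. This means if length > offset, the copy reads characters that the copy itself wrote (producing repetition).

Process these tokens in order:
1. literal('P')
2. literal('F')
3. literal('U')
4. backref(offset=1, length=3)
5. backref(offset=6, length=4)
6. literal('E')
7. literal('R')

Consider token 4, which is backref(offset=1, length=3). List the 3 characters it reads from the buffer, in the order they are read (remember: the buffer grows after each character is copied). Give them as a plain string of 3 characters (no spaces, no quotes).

Answer: UUU

Derivation:
Token 1: literal('P'). Output: "P"
Token 2: literal('F'). Output: "PF"
Token 3: literal('U'). Output: "PFU"
Token 4: backref(off=1, len=3). Buffer before: "PFU" (len 3)
  byte 1: read out[2]='U', append. Buffer now: "PFUU"
  byte 2: read out[3]='U', append. Buffer now: "PFUUU"
  byte 3: read out[4]='U', append. Buffer now: "PFUUUU"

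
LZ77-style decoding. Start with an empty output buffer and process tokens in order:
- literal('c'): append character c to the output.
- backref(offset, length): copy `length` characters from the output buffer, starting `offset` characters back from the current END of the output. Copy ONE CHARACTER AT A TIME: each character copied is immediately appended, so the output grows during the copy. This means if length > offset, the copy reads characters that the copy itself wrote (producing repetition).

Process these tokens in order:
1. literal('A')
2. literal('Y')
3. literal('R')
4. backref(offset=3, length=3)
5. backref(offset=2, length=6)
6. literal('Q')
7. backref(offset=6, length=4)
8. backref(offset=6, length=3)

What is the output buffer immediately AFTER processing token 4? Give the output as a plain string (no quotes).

Token 1: literal('A'). Output: "A"
Token 2: literal('Y'). Output: "AY"
Token 3: literal('R'). Output: "AYR"
Token 4: backref(off=3, len=3). Copied 'AYR' from pos 0. Output: "AYRAYR"

Answer: AYRAYR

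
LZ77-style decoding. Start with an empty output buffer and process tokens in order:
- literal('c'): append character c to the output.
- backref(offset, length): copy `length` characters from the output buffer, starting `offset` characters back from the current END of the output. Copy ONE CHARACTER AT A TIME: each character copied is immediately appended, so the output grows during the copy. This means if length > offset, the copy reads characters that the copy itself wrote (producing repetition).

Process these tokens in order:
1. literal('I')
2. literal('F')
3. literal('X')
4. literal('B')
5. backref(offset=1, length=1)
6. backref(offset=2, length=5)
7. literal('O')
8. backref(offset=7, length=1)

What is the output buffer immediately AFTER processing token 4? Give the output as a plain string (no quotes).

Token 1: literal('I'). Output: "I"
Token 2: literal('F'). Output: "IF"
Token 3: literal('X'). Output: "IFX"
Token 4: literal('B'). Output: "IFXB"

Answer: IFXB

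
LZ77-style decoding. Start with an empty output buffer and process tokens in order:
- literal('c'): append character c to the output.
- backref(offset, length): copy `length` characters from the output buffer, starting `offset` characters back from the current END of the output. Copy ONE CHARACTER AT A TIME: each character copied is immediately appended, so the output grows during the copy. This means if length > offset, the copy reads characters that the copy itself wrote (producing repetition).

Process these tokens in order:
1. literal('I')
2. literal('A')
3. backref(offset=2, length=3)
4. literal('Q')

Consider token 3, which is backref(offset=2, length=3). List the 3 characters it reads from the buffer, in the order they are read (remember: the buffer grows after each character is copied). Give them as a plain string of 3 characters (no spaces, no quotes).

Answer: IAI

Derivation:
Token 1: literal('I'). Output: "I"
Token 2: literal('A'). Output: "IA"
Token 3: backref(off=2, len=3). Buffer before: "IA" (len 2)
  byte 1: read out[0]='I', append. Buffer now: "IAI"
  byte 2: read out[1]='A', append. Buffer now: "IAIA"
  byte 3: read out[2]='I', append. Buffer now: "IAIAI"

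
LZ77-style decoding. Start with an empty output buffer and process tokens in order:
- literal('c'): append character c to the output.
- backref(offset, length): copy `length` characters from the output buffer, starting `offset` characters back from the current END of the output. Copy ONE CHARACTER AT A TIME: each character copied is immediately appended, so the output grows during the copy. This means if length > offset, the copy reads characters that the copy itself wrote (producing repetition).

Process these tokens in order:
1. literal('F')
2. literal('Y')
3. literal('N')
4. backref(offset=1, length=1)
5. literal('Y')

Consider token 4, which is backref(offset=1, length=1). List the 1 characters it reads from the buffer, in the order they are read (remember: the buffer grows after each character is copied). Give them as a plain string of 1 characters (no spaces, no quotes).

Answer: N

Derivation:
Token 1: literal('F'). Output: "F"
Token 2: literal('Y'). Output: "FY"
Token 3: literal('N'). Output: "FYN"
Token 4: backref(off=1, len=1). Buffer before: "FYN" (len 3)
  byte 1: read out[2]='N', append. Buffer now: "FYNN"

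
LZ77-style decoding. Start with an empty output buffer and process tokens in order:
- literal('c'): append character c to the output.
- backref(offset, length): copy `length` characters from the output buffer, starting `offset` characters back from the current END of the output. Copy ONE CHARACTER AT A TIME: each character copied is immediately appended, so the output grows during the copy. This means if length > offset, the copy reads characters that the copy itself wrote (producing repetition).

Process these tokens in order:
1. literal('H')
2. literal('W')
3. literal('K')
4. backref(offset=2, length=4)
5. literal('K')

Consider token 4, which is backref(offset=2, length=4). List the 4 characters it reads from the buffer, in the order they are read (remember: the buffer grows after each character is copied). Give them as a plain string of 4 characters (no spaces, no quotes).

Answer: WKWK

Derivation:
Token 1: literal('H'). Output: "H"
Token 2: literal('W'). Output: "HW"
Token 3: literal('K'). Output: "HWK"
Token 4: backref(off=2, len=4). Buffer before: "HWK" (len 3)
  byte 1: read out[1]='W', append. Buffer now: "HWKW"
  byte 2: read out[2]='K', append. Buffer now: "HWKWK"
  byte 3: read out[3]='W', append. Buffer now: "HWKWKW"
  byte 4: read out[4]='K', append. Buffer now: "HWKWKWK"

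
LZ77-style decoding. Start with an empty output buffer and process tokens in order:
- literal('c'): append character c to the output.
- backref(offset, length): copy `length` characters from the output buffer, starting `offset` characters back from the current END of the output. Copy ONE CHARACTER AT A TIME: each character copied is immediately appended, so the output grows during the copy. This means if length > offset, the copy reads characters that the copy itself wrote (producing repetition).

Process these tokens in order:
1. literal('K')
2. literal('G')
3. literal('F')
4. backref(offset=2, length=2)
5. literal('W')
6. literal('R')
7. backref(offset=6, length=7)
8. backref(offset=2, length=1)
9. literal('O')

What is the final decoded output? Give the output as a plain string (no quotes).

Answer: KGFGFWRGFGFWRGRO

Derivation:
Token 1: literal('K'). Output: "K"
Token 2: literal('G'). Output: "KG"
Token 3: literal('F'). Output: "KGF"
Token 4: backref(off=2, len=2). Copied 'GF' from pos 1. Output: "KGFGF"
Token 5: literal('W'). Output: "KGFGFW"
Token 6: literal('R'). Output: "KGFGFWR"
Token 7: backref(off=6, len=7) (overlapping!). Copied 'GFGFWRG' from pos 1. Output: "KGFGFWRGFGFWRG"
Token 8: backref(off=2, len=1). Copied 'R' from pos 12. Output: "KGFGFWRGFGFWRGR"
Token 9: literal('O'). Output: "KGFGFWRGFGFWRGRO"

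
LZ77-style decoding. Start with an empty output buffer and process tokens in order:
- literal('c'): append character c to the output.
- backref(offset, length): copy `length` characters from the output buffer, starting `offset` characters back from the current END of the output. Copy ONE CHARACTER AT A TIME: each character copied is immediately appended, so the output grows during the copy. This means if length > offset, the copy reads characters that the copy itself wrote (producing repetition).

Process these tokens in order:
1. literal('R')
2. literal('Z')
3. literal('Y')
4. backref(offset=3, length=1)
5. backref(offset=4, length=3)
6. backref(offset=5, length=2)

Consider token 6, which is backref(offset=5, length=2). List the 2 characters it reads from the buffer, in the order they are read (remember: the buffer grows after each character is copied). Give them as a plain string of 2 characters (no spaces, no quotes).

Answer: YR

Derivation:
Token 1: literal('R'). Output: "R"
Token 2: literal('Z'). Output: "RZ"
Token 3: literal('Y'). Output: "RZY"
Token 4: backref(off=3, len=1). Copied 'R' from pos 0. Output: "RZYR"
Token 5: backref(off=4, len=3). Copied 'RZY' from pos 0. Output: "RZYRRZY"
Token 6: backref(off=5, len=2). Buffer before: "RZYRRZY" (len 7)
  byte 1: read out[2]='Y', append. Buffer now: "RZYRRZYY"
  byte 2: read out[3]='R', append. Buffer now: "RZYRRZYYR"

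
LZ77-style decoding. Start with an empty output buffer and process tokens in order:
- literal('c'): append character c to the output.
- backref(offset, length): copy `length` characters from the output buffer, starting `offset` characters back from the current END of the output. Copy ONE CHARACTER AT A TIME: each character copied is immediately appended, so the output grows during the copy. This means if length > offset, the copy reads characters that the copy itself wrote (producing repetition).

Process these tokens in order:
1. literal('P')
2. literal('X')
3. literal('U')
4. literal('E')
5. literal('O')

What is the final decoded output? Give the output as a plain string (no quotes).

Answer: PXUEO

Derivation:
Token 1: literal('P'). Output: "P"
Token 2: literal('X'). Output: "PX"
Token 3: literal('U'). Output: "PXU"
Token 4: literal('E'). Output: "PXUE"
Token 5: literal('O'). Output: "PXUEO"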